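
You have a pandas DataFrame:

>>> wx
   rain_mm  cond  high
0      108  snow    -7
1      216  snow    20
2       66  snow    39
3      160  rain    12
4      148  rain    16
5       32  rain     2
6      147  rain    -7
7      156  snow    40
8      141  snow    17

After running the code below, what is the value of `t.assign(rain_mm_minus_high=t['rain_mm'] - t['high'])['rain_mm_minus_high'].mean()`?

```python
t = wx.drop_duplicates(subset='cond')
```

drop duplicate cond (keep=first):
   rain_mm  cond  high
0      108  snow    -7
3      160  rain    12
add column rain_mm_minus_high = t['rain_mm'] - t['high']:
   rain_mm  cond  high  rain_mm_minus_high
0      108  snow    -7                 115
3      160  rain    12                 148
Hence 131.5.

131.5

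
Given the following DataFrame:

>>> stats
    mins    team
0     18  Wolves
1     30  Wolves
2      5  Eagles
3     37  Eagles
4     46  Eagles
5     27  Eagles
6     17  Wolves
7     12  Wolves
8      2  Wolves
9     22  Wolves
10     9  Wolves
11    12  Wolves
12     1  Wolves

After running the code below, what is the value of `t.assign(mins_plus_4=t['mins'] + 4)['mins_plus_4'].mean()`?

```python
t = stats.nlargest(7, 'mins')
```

take 7 rows with largest mins:
   mins    team
4    46  Eagles
3    37  Eagles
1    30  Wolves
5    27  Eagles
9    22  Wolves
0    18  Wolves
6    17  Wolves
add column mins_plus_4 = t['mins'] + 4:
   mins    team  mins_plus_4
4    46  Eagles           50
3    37  Eagles           41
1    30  Wolves           34
5    27  Eagles           31
9    22  Wolves           26
0    18  Wolves           22
6    17  Wolves           21

32.1428571429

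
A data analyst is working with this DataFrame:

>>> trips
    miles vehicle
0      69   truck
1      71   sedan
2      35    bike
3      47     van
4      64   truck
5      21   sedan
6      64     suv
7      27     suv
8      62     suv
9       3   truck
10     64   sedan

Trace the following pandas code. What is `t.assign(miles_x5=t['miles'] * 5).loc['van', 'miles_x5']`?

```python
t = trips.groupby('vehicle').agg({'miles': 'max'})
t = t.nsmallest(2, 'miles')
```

235

group by vehicle, max of miles:
         miles
vehicle       
bike        35
sedan       71
suv         64
truck       69
van         47
take 2 rows with smallest miles:
         miles
vehicle       
bike        35
van         47
add column miles_x5 = t['miles'] * 5:
         miles  miles_x5
vehicle                 
bike        35       175
van         47       235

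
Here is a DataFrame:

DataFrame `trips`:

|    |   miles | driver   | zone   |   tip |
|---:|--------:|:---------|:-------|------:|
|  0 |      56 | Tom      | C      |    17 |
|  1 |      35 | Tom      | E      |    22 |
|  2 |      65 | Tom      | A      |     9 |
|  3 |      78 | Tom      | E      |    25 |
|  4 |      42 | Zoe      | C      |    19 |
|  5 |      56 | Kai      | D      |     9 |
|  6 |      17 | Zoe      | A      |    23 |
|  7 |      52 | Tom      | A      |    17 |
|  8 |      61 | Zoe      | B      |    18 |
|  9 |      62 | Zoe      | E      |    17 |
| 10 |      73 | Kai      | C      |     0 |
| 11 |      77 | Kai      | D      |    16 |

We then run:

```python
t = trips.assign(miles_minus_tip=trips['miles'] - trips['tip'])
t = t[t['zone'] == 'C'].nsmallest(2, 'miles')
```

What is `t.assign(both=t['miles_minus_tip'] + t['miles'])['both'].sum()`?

add column miles_minus_tip = trips['miles'] - trips['tip']:
    miles driver zone  tip  miles_minus_tip
0      56    Tom    C   17               39
1      35    Tom    E   22               13
2      65    Tom    A    9               56
3      78    Tom    E   25               53
4      42    Zoe    C   19               23
5      56    Kai    D    9               47
6      17    Zoe    A   23               -6
7      52    Tom    A   17               35
8      61    Zoe    B   18               43
9      62    Zoe    E   17               45
10     73    Kai    C    0               73
11     77    Kai    D   16               61
filter rows where zone == 'C':
    miles driver zone  tip  miles_minus_tip
0      56    Tom    C   17               39
4      42    Zoe    C   19               23
10     73    Kai    C    0               73
take 2 rows with smallest miles:
   miles driver zone  tip  miles_minus_tip
4     42    Zoe    C   19               23
0     56    Tom    C   17               39
add column both = t['miles_minus_tip'] + t['miles']:
   miles driver zone  tip  miles_minus_tip  both
4     42    Zoe    C   19               23    65
0     56    Tom    C   17               39    95
Hence 160.

160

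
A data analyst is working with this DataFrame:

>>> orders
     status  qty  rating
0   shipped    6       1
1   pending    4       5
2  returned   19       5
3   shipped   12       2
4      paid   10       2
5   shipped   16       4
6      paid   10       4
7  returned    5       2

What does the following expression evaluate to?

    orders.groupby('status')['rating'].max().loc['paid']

4

group by status, max of rating:
status
paid        4
pending     5
returned    5
shipped     4
Name: rating, dtype: int64
Then the value at index 'paid': 4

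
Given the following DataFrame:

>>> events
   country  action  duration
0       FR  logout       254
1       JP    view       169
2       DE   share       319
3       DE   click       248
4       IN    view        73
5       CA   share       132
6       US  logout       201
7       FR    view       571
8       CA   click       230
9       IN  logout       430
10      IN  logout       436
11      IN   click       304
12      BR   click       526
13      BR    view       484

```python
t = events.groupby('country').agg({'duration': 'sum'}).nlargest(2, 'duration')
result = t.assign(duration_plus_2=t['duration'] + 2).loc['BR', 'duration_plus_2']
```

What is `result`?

group by country, sum of duration:
         duration
country          
BR           1010
CA            362
DE            567
FR            825
IN           1243
JP            169
US            201
take 2 rows with largest duration:
         duration
country          
IN           1243
BR           1010
add column duration_plus_2 = t['duration'] + 2:
         duration  duration_plus_2
country                           
IN           1243             1245
BR           1010             1012
So loc['BR', 'duration_plus_2'] = 1012.

1012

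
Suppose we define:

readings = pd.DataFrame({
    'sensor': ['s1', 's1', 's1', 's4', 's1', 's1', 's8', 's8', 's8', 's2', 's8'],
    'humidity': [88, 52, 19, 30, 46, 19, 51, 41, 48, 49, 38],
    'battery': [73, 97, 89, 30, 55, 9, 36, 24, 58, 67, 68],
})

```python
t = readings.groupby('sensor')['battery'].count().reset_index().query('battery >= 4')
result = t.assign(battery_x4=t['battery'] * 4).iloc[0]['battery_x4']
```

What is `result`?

group by sensor, count of battery:
sensor
s1    5
s2    1
s4    1
s8    4
Name: battery, dtype: int64
reset_index():
  sensor  battery
0     s1        5
1     s2        1
2     s4        1
3     s8        4
filter rows where battery >= 4:
  sensor  battery
0     s1        5
3     s8        4
add column battery_x4 = t['battery'] * 4:
  sensor  battery  battery_x4
0     s1        5          20
3     s8        4          16

20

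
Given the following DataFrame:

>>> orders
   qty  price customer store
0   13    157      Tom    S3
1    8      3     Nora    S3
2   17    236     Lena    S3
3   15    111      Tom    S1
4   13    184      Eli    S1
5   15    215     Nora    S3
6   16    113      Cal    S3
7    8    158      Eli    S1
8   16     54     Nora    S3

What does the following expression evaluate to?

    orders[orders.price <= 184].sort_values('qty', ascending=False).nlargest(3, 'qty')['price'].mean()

filter rows where price <= 184:
   qty  price customer store
0   13    157      Tom    S3
1    8      3     Nora    S3
3   15    111      Tom    S1
4   13    184      Eli    S1
6   16    113      Cal    S3
7    8    158      Eli    S1
8   16     54     Nora    S3
sort by qty descending:
   qty  price customer store
6   16    113      Cal    S3
8   16     54     Nora    S3
3   15    111      Tom    S1
0   13    157      Tom    S3
4   13    184      Eli    S1
1    8      3     Nora    S3
7    8    158      Eli    S1
take 3 rows with largest qty:
   qty  price customer store
6   16    113      Cal    S3
8   16     54     Nora    S3
3   15    111      Tom    S1
Then the mean of column 'price': 92.6666666667

92.6666666667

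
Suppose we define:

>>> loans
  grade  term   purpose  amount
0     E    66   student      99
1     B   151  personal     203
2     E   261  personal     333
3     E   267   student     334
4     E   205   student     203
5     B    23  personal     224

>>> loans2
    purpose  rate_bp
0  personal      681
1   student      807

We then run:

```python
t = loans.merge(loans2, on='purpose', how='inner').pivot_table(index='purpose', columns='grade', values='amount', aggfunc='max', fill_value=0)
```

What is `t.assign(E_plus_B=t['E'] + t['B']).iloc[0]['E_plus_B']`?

merge on 'purpose' (how='inner') → 6 rows:
  grade  term   purpose  amount  rate_bp
0     E    66   student      99      807
1     B   151  personal     203      681
2     E   261  personal     333      681
3     E   267   student     334      807
4     E   205   student     203      807
5     B    23  personal     224      681
pivot: rows=purpose, cols=grade, max(amount):
grade       B    E
purpose           
personal  224  333
student     0  334
add column E_plus_B = t['E'] + t['B']:
grade       B    E  E_plus_B
purpose                     
personal  224  333       557
student     0  334       334
Taking the value at position 0, column 'E_plus_B' gives 557.

557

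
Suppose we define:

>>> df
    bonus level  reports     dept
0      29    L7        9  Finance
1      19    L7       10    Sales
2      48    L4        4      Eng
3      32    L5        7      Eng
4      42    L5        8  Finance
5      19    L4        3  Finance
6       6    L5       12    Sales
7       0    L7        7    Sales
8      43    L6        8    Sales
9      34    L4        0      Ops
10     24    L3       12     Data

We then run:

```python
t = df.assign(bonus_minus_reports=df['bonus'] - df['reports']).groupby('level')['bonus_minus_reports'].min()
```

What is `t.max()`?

add column bonus_minus_reports = df['bonus'] - df['reports']:
    bonus level  reports     dept  bonus_minus_reports
0      29    L7        9  Finance                   20
1      19    L7       10    Sales                    9
2      48    L4        4      Eng                   44
3      32    L5        7      Eng                   25
4      42    L5        8  Finance                   34
5      19    L4        3  Finance                   16
6       6    L5       12    Sales                   -6
7       0    L7        7    Sales                   -7
8      43    L6        8    Sales                   35
9      34    L4        0      Ops                   34
10     24    L3       12     Data                   12
group by level, min of bonus_minus_reports:
level
L3    12
L4    16
L5    -6
L6    35
L7    -7
Name: bonus_minus_reports, dtype: int64
Hence 35.

35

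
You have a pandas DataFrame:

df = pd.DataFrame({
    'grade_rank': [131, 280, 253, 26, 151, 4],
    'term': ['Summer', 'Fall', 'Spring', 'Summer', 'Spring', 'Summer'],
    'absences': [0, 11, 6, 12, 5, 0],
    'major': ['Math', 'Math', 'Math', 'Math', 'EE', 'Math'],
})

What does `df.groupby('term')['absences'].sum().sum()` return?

34

group by term, sum of absences:
term
Fall      11
Spring    11
Summer    12
Name: absences, dtype: int64
Hence 34.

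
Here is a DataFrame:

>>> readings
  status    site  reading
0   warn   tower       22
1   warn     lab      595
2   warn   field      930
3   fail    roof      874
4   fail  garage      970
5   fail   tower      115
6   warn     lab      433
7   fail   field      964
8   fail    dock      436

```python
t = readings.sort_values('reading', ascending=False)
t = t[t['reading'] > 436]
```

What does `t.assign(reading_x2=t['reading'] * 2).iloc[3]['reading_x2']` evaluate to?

1748

sort by reading descending:
  status    site  reading
4   fail  garage      970
7   fail   field      964
2   warn   field      930
3   fail    roof      874
1   warn     lab      595
8   fail    dock      436
6   warn     lab      433
5   fail   tower      115
0   warn   tower       22
filter rows where reading > 436:
  status    site  reading
4   fail  garage      970
7   fail   field      964
2   warn   field      930
3   fail    roof      874
1   warn     lab      595
add column reading_x2 = t['reading'] * 2:
  status    site  reading  reading_x2
4   fail  garage      970        1940
7   fail   field      964        1928
2   warn   field      930        1860
3   fail    roof      874        1748
1   warn     lab      595        1190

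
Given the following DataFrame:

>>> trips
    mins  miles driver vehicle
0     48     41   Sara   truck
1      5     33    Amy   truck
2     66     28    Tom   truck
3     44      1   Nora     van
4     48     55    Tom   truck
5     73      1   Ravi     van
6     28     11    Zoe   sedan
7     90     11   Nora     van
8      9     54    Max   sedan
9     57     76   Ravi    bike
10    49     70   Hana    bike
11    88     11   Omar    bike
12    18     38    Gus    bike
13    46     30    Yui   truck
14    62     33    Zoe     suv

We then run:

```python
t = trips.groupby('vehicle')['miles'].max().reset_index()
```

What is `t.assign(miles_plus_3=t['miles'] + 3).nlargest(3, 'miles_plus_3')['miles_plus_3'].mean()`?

group by vehicle, max of miles:
vehicle
bike     76
sedan    54
suv      33
truck    55
van      11
Name: miles, dtype: int64
reset_index():
  vehicle  miles
0    bike     76
1   sedan     54
2     suv     33
3   truck     55
4     van     11
add column miles_plus_3 = t['miles'] + 3:
  vehicle  miles  miles_plus_3
0    bike     76            79
1   sedan     54            57
2     suv     33            36
3   truck     55            58
4     van     11            14
take 3 rows with largest miles_plus_3:
  vehicle  miles  miles_plus_3
0    bike     76            79
3   truck     55            58
1   sedan     54            57
mean of column 'miles_plus_3' → 64.6666666667

64.6666666667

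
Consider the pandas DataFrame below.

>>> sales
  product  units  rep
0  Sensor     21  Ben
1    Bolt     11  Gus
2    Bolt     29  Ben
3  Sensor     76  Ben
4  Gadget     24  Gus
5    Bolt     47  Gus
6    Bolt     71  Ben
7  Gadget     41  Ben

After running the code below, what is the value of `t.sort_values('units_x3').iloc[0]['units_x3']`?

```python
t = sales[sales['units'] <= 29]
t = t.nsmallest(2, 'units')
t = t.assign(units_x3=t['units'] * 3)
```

filter rows where units <= 29:
  product  units  rep
0  Sensor     21  Ben
1    Bolt     11  Gus
2    Bolt     29  Ben
4  Gadget     24  Gus
take 2 rows with smallest units:
  product  units  rep
1    Bolt     11  Gus
0  Sensor     21  Ben
add column units_x3 = t['units'] * 3:
  product  units  rep  units_x3
1    Bolt     11  Gus        33
0  Sensor     21  Ben        63
sort by units_x3:
  product  units  rep  units_x3
1    Bolt     11  Gus        33
0  Sensor     21  Ben        63
Then the value at position 0, column 'units_x3': 33

33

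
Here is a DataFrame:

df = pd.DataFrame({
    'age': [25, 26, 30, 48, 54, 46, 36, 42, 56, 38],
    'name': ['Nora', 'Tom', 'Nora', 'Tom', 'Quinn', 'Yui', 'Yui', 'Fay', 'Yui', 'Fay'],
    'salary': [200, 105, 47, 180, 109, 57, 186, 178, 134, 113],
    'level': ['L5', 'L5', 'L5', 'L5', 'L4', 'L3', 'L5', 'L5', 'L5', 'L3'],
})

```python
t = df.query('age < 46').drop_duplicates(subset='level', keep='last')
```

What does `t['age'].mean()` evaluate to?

filter rows where age < 46:
   age  name  salary level
0   25  Nora     200    L5
1   26   Tom     105    L5
2   30  Nora      47    L5
6   36   Yui     186    L5
7   42   Fay     178    L5
9   38   Fay     113    L3
drop duplicate level (keep=last):
   age name  salary level
7   42  Fay     178    L5
9   38  Fay     113    L3
Finally, mean of column 'age' = 40.0.

40.0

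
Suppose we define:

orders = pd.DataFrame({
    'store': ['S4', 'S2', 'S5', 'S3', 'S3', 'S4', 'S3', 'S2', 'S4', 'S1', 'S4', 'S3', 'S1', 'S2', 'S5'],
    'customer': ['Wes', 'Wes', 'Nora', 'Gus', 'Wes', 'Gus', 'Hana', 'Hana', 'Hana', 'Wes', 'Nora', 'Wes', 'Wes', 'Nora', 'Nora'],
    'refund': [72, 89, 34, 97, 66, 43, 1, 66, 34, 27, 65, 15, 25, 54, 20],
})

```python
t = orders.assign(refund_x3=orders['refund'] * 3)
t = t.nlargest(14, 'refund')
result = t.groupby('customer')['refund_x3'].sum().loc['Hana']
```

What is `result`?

300

add column refund_x3 = orders['refund'] * 3:
   store customer  refund  refund_x3
0     S4      Wes      72        216
1     S2      Wes      89        267
2     S5     Nora      34        102
3     S3      Gus      97        291
4     S3      Wes      66        198
5     S4      Gus      43        129
6     S3     Hana       1          3
7     S2     Hana      66        198
8     S4     Hana      34        102
9     S1      Wes      27         81
10    S4     Nora      65        195
11    S3      Wes      15         45
12    S1      Wes      25         75
13    S2     Nora      54        162
14    S5     Nora      20         60
take 14 rows with largest refund:
   store customer  refund  refund_x3
3     S3      Gus      97        291
1     S2      Wes      89        267
0     S4      Wes      72        216
4     S3      Wes      66        198
7     S2     Hana      66        198
10    S4     Nora      65        195
13    S2     Nora      54        162
5     S4      Gus      43        129
2     S5     Nora      34        102
8     S4     Hana      34        102
9     S1      Wes      27         81
12    S1      Wes      25         75
14    S5     Nora      20         60
11    S3      Wes      15         45
group by customer, sum of refund_x3:
customer
Gus     420
Hana    300
Nora    519
Wes     882
Name: refund_x3, dtype: int64
value at index 'Hana' → 300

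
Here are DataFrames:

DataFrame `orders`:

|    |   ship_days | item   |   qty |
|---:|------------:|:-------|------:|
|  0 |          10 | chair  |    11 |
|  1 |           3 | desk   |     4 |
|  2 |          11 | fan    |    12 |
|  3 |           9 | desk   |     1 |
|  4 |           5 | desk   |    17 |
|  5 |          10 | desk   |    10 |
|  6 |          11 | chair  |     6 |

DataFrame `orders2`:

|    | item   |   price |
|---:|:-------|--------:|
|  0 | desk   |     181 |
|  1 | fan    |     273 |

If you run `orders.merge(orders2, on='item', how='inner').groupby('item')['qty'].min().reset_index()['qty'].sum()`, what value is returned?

merge on 'item' (how='inner') → 5 rows:
   ship_days  item  qty  price
0          3  desk    4    181
1         11   fan   12    273
2          9  desk    1    181
3          5  desk   17    181
4         10  desk   10    181
group by item, min of qty:
item
desk     1
fan     12
Name: qty, dtype: int64
reset_index():
   item  qty
0  desk    1
1   fan   12

13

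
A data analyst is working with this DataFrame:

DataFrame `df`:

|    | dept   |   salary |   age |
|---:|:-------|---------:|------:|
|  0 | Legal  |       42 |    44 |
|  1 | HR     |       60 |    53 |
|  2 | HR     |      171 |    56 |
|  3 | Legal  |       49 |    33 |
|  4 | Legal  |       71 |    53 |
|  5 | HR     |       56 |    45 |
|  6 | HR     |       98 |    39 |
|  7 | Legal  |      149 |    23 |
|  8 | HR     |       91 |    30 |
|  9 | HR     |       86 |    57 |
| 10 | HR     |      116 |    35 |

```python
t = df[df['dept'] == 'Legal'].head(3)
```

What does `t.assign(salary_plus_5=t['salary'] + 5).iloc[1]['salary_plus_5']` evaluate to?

filter rows where dept == 'Legal':
    dept  salary  age
0  Legal      42   44
3  Legal      49   33
4  Legal      71   53
7  Legal     149   23
take first 3 rows:
    dept  salary  age
0  Legal      42   44
3  Legal      49   33
4  Legal      71   53
add column salary_plus_5 = t['salary'] + 5:
    dept  salary  age  salary_plus_5
0  Legal      42   44             47
3  Legal      49   33             54
4  Legal      71   53             76
The value at position 1, column 'salary_plus_5' is 54.

54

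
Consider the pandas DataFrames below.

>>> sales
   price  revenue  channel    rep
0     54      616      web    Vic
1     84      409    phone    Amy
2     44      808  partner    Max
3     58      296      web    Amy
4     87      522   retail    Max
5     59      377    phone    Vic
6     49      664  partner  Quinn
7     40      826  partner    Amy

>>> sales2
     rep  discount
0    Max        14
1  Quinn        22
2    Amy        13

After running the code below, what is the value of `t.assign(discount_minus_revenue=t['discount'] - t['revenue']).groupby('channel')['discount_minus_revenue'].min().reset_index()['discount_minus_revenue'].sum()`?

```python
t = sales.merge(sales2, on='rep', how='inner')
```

-2000

merge on 'rep' (how='inner') → 6 rows:
   price  revenue  channel    rep  discount
0     84      409    phone    Amy        13
1     44      808  partner    Max        14
2     58      296      web    Amy        13
3     87      522   retail    Max        14
4     49      664  partner  Quinn        22
5     40      826  partner    Amy        13
add column discount_minus_revenue = t['discount'] - t['revenue']:
   price  revenue  channel    rep  discount  discount_minus_revenue
0     84      409    phone    Amy        13                    -396
1     44      808  partner    Max        14                    -794
2     58      296      web    Amy        13                    -283
3     87      522   retail    Max        14                    -508
4     49      664  partner  Quinn        22                    -642
5     40      826  partner    Amy        13                    -813
group by channel, min of discount_minus_revenue:
channel
partner   -813
phone     -396
retail    -508
web       -283
Name: discount_minus_revenue, dtype: int64
reset_index():
   channel  discount_minus_revenue
0  partner                    -813
1    phone                    -396
2   retail                    -508
3      web                    -283
The sum of column 'discount_minus_revenue' is -2000.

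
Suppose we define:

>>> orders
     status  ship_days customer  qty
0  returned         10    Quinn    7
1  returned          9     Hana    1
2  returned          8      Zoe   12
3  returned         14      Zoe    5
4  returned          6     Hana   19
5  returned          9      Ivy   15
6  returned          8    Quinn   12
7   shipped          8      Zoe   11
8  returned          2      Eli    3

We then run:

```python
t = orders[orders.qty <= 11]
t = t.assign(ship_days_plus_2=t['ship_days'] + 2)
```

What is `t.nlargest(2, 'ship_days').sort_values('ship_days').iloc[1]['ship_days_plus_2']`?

16

filter rows where qty <= 11:
     status  ship_days customer  qty
0  returned         10    Quinn    7
1  returned          9     Hana    1
3  returned         14      Zoe    5
7   shipped          8      Zoe   11
8  returned          2      Eli    3
add column ship_days_plus_2 = t['ship_days'] + 2:
     status  ship_days customer  qty  ship_days_plus_2
0  returned         10    Quinn    7                12
1  returned          9     Hana    1                11
3  returned         14      Zoe    5                16
7   shipped          8      Zoe   11                10
8  returned          2      Eli    3                 4
take 2 rows with largest ship_days:
     status  ship_days customer  qty  ship_days_plus_2
3  returned         14      Zoe    5                16
0  returned         10    Quinn    7                12
sort by ship_days:
     status  ship_days customer  qty  ship_days_plus_2
0  returned         10    Quinn    7                12
3  returned         14      Zoe    5                16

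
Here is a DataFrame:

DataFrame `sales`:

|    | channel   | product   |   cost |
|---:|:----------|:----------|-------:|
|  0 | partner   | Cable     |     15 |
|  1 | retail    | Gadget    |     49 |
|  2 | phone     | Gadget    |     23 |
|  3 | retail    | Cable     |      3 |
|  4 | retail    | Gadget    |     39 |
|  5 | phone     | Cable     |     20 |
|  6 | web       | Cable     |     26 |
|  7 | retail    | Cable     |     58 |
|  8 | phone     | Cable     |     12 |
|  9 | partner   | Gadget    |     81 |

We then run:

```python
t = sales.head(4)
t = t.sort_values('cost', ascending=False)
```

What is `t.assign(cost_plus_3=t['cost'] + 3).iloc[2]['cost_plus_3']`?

18

take first 4 rows:
   channel product  cost
0  partner   Cable    15
1   retail  Gadget    49
2    phone  Gadget    23
3   retail   Cable     3
sort by cost descending:
   channel product  cost
1   retail  Gadget    49
2    phone  Gadget    23
0  partner   Cable    15
3   retail   Cable     3
add column cost_plus_3 = t['cost'] + 3:
   channel product  cost  cost_plus_3
1   retail  Gadget    49           52
2    phone  Gadget    23           26
0  partner   Cable    15           18
3   retail   Cable     3            6
Taking the value at position 2, column 'cost_plus_3' gives 18.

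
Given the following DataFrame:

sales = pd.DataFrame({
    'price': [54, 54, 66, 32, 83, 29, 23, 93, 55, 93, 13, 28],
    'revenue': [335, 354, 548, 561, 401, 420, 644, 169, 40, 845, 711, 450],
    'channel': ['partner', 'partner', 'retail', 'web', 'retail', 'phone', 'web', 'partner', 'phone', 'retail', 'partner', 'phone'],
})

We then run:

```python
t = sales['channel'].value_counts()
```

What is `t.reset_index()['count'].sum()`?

value_counts of channel:
channel
partner    4
retail     3
phone      3
web        2
Name: count, dtype: int64
reset_index():
   channel  count
0  partner      4
1   retail      3
2    phone      3
3      web      2

12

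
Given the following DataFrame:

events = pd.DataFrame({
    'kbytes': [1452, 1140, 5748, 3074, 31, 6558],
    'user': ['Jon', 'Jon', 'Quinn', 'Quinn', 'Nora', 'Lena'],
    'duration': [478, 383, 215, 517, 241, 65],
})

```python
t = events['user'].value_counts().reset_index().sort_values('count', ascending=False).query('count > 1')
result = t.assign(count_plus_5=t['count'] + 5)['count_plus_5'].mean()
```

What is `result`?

7.0

value_counts of user:
user
Jon      2
Quinn    2
Nora     1
Lena     1
Name: count, dtype: int64
reset_index():
    user  count
0    Jon      2
1  Quinn      2
2   Nora      1
3   Lena      1
sort by count descending:
    user  count
0    Jon      2
1  Quinn      2
2   Nora      1
3   Lena      1
filter rows where count > 1:
    user  count
0    Jon      2
1  Quinn      2
add column count_plus_5 = t['count'] + 5:
    user  count  count_plus_5
0    Jon      2             7
1  Quinn      2             7
Reading off the mean of column 'count_plus_5', we get 7.0.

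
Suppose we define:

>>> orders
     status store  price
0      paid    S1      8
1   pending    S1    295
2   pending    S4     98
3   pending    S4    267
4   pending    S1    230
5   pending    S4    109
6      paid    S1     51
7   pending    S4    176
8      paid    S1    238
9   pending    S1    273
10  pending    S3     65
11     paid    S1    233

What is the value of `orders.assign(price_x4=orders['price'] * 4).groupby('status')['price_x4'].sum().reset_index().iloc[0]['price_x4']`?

2120

add column price_x4 = orders['price'] * 4:
     status store  price  price_x4
0      paid    S1      8        32
1   pending    S1    295      1180
2   pending    S4     98       392
3   pending    S4    267      1068
4   pending    S1    230       920
5   pending    S4    109       436
6      paid    S1     51       204
7   pending    S4    176       704
8      paid    S1    238       952
9   pending    S1    273      1092
10  pending    S3     65       260
11     paid    S1    233       932
group by status, sum of price_x4:
status
paid       2120
pending    6052
Name: price_x4, dtype: int64
reset_index():
    status  price_x4
0     paid      2120
1  pending      6052
The value at position 0, column 'price_x4' is 2120.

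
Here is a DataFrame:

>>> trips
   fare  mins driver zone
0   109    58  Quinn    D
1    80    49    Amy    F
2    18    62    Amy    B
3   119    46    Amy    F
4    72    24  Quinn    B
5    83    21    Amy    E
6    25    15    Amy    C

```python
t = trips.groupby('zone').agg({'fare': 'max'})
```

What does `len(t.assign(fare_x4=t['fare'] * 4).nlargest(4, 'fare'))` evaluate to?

group by zone, max of fare:
      fare
zone      
B       72
C       25
D      109
E       83
F      119
add column fare_x4 = t['fare'] * 4:
      fare  fare_x4
zone               
B       72      288
C       25      100
D      109      436
E       83      332
F      119      476
take 4 rows with largest fare:
      fare  fare_x4
zone               
F      119      476
D      109      436
E       83      332
B       72      288

4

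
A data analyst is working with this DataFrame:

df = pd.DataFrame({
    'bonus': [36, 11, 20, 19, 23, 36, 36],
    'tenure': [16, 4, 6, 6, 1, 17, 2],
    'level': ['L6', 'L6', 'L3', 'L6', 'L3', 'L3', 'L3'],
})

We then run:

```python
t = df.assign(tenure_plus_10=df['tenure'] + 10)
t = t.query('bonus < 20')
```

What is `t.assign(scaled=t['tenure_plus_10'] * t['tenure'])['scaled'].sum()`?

152

add column tenure_plus_10 = df['tenure'] + 10:
   bonus  tenure level  tenure_plus_10
0     36      16    L6              26
1     11       4    L6              14
2     20       6    L3              16
3     19       6    L6              16
4     23       1    L3              11
5     36      17    L3              27
6     36       2    L3              12
filter rows where bonus < 20:
   bonus  tenure level  tenure_plus_10
1     11       4    L6              14
3     19       6    L6              16
add column scaled = t['tenure_plus_10'] * t['tenure']:
   bonus  tenure level  tenure_plus_10  scaled
1     11       4    L6              14      56
3     19       6    L6              16      96
sum of column 'scaled' → 152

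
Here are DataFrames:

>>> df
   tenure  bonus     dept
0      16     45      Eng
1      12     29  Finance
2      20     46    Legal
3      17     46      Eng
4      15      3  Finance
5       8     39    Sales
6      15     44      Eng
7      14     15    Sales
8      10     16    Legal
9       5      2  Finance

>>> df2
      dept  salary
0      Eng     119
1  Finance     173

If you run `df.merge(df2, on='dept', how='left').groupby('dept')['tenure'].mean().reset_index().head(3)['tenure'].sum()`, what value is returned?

merge on 'dept' (how='left') → 10 rows:
   tenure  bonus     dept  salary
0      16     45      Eng   119.0
1      12     29  Finance   173.0
2      20     46    Legal     NaN
3      17     46      Eng   119.0
4      15      3  Finance   173.0
5       8     39    Sales     NaN
6      15     44      Eng   119.0
7      14     15    Sales     NaN
8      10     16    Legal     NaN
9       5      2  Finance   173.0
group by dept, mean of tenure:
dept
Eng        16.000000
Finance    10.666667
Legal      15.000000
Sales      11.000000
Name: tenure, dtype: float64
reset_index():
      dept     tenure
0      Eng  16.000000
1  Finance  10.666667
2    Legal  15.000000
3    Sales  11.000000
take first 3 rows:
      dept     tenure
0      Eng  16.000000
1  Finance  10.666667
2    Legal  15.000000
Finally, sum of column 'tenure' = 41.6666666667.

41.6666666667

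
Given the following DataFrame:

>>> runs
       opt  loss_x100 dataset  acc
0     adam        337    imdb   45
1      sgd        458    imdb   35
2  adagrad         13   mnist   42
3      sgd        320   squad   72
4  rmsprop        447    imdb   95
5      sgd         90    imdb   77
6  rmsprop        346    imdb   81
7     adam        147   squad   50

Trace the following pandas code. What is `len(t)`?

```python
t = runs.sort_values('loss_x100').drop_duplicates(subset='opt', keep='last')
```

4

sort by loss_x100:
       opt  loss_x100 dataset  acc
2  adagrad         13   mnist   42
5      sgd         90    imdb   77
7     adam        147   squad   50
3      sgd        320   squad   72
0     adam        337    imdb   45
6  rmsprop        346    imdb   81
4  rmsprop        447    imdb   95
1      sgd        458    imdb   35
drop duplicate opt (keep=last):
       opt  loss_x100 dataset  acc
2  adagrad         13   mnist   42
0     adam        337    imdb   45
4  rmsprop        447    imdb   95
1      sgd        458    imdb   35
Finally, number of rows = 4.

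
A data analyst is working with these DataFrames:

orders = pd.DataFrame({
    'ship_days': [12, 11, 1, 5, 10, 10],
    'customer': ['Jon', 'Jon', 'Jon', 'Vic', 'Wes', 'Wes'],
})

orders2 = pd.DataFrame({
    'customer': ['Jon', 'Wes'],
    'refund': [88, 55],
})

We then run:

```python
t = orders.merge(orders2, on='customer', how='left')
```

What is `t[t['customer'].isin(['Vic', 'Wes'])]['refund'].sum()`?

merge on 'customer' (how='left') → 6 rows:
   ship_days customer  refund
0         12      Jon    88.0
1         11      Jon    88.0
2          1      Jon    88.0
3          5      Vic     NaN
4         10      Wes    55.0
5         10      Wes    55.0
filter rows where customer in ['Vic', 'Wes']:
   ship_days customer  refund
3          5      Vic     NaN
4         10      Wes    55.0
5         10      Wes    55.0
Finally, sum of column 'refund' = 110.0.

110.0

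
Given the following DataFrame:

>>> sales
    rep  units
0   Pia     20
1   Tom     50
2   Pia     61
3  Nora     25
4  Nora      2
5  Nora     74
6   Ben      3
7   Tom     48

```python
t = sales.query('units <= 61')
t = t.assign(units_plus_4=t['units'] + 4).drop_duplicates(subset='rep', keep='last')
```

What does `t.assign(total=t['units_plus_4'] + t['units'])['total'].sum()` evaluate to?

244

filter rows where units <= 61:
    rep  units
0   Pia     20
1   Tom     50
2   Pia     61
3  Nora     25
4  Nora      2
6   Ben      3
7   Tom     48
add column units_plus_4 = t['units'] + 4:
    rep  units  units_plus_4
0   Pia     20            24
1   Tom     50            54
2   Pia     61            65
3  Nora     25            29
4  Nora      2             6
6   Ben      3             7
7   Tom     48            52
drop duplicate rep (keep=last):
    rep  units  units_plus_4
2   Pia     61            65
4  Nora      2             6
6   Ben      3             7
7   Tom     48            52
add column total = t['units_plus_4'] + t['units']:
    rep  units  units_plus_4  total
2   Pia     61            65    126
4  Nora      2             6      8
6   Ben      3             7     10
7   Tom     48            52    100
The sum of column 'total' is 244.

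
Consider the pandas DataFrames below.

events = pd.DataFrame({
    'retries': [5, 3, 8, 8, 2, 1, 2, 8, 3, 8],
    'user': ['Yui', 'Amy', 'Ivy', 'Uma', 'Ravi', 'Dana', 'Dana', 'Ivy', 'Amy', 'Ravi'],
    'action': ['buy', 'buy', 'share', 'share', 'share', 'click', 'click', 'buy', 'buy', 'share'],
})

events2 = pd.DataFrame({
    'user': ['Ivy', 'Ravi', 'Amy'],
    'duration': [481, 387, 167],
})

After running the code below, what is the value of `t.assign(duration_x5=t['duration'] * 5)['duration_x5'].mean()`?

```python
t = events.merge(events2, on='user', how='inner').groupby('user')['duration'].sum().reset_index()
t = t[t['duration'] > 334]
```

merge on 'user' (how='inner') → 6 rows:
   retries  user action  duration
0        3   Amy    buy       167
1        8   Ivy  share       481
2        2  Ravi  share       387
3        8   Ivy    buy       481
4        3   Amy    buy       167
5        8  Ravi  share       387
group by user, sum of duration:
user
Amy     334
Ivy     962
Ravi    774
Name: duration, dtype: int64
reset_index():
   user  duration
0   Amy       334
1   Ivy       962
2  Ravi       774
filter rows where duration > 334:
   user  duration
1   Ivy       962
2  Ravi       774
add column duration_x5 = t['duration'] * 5:
   user  duration  duration_x5
1   Ivy       962         4810
2  Ravi       774         3870
Then the mean of column 'duration_x5': 4340.0

4340.0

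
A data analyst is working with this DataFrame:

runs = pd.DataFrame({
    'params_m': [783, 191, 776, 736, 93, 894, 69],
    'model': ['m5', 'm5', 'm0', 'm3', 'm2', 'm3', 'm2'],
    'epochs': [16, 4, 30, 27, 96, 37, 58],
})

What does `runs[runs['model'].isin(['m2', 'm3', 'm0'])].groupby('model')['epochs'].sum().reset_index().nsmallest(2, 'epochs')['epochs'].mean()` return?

47.0

filter rows where model in ['m2', 'm3', 'm0']:
   params_m model  epochs
2       776    m0      30
3       736    m3      27
4        93    m2      96
5       894    m3      37
6        69    m2      58
group by model, sum of epochs:
model
m0     30
m2    154
m3     64
Name: epochs, dtype: int64
reset_index():
  model  epochs
0    m0      30
1    m2     154
2    m3      64
take 2 rows with smallest epochs:
  model  epochs
0    m0      30
2    m3      64
Then the mean of column 'epochs': 47.0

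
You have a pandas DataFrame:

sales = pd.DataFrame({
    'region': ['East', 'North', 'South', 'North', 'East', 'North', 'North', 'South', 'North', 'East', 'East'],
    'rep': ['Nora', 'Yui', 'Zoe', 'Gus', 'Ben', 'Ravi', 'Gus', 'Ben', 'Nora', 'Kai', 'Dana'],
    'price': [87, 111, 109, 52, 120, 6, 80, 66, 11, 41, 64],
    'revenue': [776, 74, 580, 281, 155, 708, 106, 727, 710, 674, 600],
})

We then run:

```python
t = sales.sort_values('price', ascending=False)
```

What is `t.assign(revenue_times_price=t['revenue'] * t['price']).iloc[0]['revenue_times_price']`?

sort by price descending:
   region   rep  price  revenue
4    East   Ben    120      155
1   North   Yui    111       74
2   South   Zoe    109      580
0    East  Nora     87      776
6   North   Gus     80      106
7   South   Ben     66      727
10   East  Dana     64      600
3   North   Gus     52      281
9    East   Kai     41      674
8   North  Nora     11      710
5   North  Ravi      6      708
add column revenue_times_price = t['revenue'] * t['price']:
   region   rep  price  revenue  revenue_times_price
4    East   Ben    120      155                18600
1   North   Yui    111       74                 8214
2   South   Zoe    109      580                63220
0    East  Nora     87      776                67512
6   North   Gus     80      106                 8480
7   South   Ben     66      727                47982
10   East  Dana     64      600                38400
3   North   Gus     52      281                14612
9    East   Kai     41      674                27634
8   North  Nora     11      710                 7810
5   North  Ravi      6      708                 4248
Taking the value at position 0, column 'revenue_times_price' gives 18600.

18600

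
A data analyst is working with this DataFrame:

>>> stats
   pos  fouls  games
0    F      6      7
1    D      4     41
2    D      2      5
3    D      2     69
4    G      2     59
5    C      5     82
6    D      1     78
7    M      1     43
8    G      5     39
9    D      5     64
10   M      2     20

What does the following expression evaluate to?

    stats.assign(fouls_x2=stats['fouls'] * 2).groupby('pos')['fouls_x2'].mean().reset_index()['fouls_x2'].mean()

add column fouls_x2 = stats['fouls'] * 2:
   pos  fouls  games  fouls_x2
0    F      6      7        12
1    D      4     41         8
2    D      2      5         4
3    D      2     69         4
4    G      2     59         4
5    C      5     82        10
6    D      1     78         2
7    M      1     43         2
8    G      5     39        10
9    D      5     64        10
10   M      2     20         4
group by pos, mean of fouls_x2:
pos
C    10.0
D     5.6
F    12.0
G     7.0
M     3.0
Name: fouls_x2, dtype: float64
reset_index():
  pos  fouls_x2
0   C      10.0
1   D       5.6
2   F      12.0
3   G       7.0
4   M       3.0
Then the mean of column 'fouls_x2': 7.52

7.52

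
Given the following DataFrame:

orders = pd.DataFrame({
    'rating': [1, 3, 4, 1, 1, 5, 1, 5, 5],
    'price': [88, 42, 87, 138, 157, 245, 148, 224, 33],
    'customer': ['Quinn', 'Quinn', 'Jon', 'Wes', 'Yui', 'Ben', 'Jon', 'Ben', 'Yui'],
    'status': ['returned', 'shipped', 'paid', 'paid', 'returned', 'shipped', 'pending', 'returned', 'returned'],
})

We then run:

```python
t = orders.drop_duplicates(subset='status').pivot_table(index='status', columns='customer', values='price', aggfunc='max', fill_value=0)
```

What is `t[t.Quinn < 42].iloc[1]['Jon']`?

drop duplicate status (keep=first):
   rating  price customer    status
0       1     88    Quinn  returned
1       3     42    Quinn   shipped
2       4     87      Jon      paid
6       1    148      Jon   pending
pivot: rows=status, cols=customer, max(price):
customer  Jon  Quinn
status              
paid       87      0
pending   148      0
returned    0     88
shipped     0     42
filter rows where Quinn < 42:
customer  Jon  Quinn
status              
paid       87      0
pending   148      0
value at position 1, column 'Jon' → 148

148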